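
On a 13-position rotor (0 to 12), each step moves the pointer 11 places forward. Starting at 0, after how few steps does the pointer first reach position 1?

11⁻¹ ≡ 6 (mod 13) because 11·6 = 66 = 5·13 + 1.
So x ≡ 6·1 = 6 ≡ 6 (mod 13).

6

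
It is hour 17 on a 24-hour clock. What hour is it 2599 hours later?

2599 − 108·24 = 7, so 2599 ≡ 7 (mod 24).
(17 + 7) mod 24 = 0.

0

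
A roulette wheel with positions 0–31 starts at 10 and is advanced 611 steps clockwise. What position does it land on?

13

611 = 19·32 + 3, so 611 mod 32 = 3.
(10 + 3) mod 32 = 13.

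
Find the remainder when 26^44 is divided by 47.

Successive squares of 26 mod 47: 26^1≡26, 26^2≡18, 26^4≡42, 26^8≡25, 26^16≡14, 26^32≡8.
Since 44 = 4 + 8 + 32 in binary, 26^44 ≡ 42·25·8 ≡ 34 (mod 47).

34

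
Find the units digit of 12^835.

8

The units digit of 12^n cycles with period 4: 2, 4, 8, 6, …
835 leaves remainder 3 on division by 4, so 12^835 ends in 8.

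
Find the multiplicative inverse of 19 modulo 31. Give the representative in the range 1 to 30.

18

19·18 = 342 = 11·31 + 1, so 19⁻¹ ≡ 18 (mod 31).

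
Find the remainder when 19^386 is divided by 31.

Square-and-reduce mod 31: 19^1≡19, 19^2≡20, 19^4≡28, 19^8≡9, 19^16≡19, 19^32≡20, 19^64≡28, 19^128≡9, 19^256≡19.
386 = 2 + 128 + 256, so 19^386 ≡ 20·9·19 ≡ 10 (mod 31).

10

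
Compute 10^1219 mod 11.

Square-and-reduce mod 11: 10^1≡10, 10^2≡1, 10^4≡1, 10^8≡1, 10^16≡1, 10^32≡1, 10^64≡1, 10^128≡1, 10^256≡1, 10^512≡1, 10^1024≡1.
1219 = 1 + 2 + 64 + 128 + 1024, so 10^1219 ≡ 10·1·1·1·1 ≡ 10 (mod 11).

10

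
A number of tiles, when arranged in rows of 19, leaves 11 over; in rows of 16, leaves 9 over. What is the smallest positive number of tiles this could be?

201

x ≡ 9 (mod 16) gives x ∈ {9, 25, 41, 57, 73, 89, 105, 121, …}.
The first of these with x mod 19 = 11 is 201.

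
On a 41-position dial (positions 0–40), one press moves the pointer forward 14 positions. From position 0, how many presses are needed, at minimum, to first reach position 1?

14·3 = 42 = 1·41 + 1, so 14⁻¹ ≡ 3 (mod 41).

3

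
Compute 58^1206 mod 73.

27

Successive squares of 58 mod 73: 58^1≡58, 58^2≡6, 58^4≡36, 58^8≡55, 58^16≡32, 58^32≡2, 58^64≡4, 58^128≡16, 58^256≡37, 58^512≡55, 58^1024≡32.
Since 1206 = 2 + 4 + 16 + 32 + 128 + 1024 in binary, 58^1206 ≡ 6·36·32·2·16·32 ≡ 27 (mod 73).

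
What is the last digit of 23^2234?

9

Powers of 3 mod 10 repeat with period 4: 3, 9, 7, 1.
2234 mod 4 = 2, so the last digit matches 3^2 = 9.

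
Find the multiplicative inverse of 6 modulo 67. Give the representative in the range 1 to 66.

56

6·56 = 336 = 5·67 + 1, so 6⁻¹ ≡ 56 (mod 67).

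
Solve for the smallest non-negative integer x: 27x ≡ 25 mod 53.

27⁻¹ ≡ 2 (mod 53) because 27·2 = 54 = 1·53 + 1.
Multiplying both sides by 2: x ≡ 2·25 = 50 ≡ 50 (mod 53).
Check: 27·50 = 1350 = 25·53 + 25.

50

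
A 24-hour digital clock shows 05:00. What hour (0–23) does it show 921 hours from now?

921 − 38·24 = 9, so 921 ≡ 9 (mod 24).
(5 + 9) mod 24 = 14.

14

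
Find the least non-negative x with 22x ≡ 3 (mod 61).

14

The inverse of 22 mod 61 is 25 (since 22·25 = 550 ≡ 1).
Multiplying both sides by 25: x ≡ 25·3 = 75 ≡ 14 (mod 61).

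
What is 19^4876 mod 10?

1

The units digit of 19^n cycles with period 2: 9, 1, …
4876 mod 2 = 0, so the last digit matches 9^2 = 1.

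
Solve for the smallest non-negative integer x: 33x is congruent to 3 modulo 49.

The inverse of 33 mod 49 is 3 (since 33·3 = 99 ≡ 1).
Multiplying both sides by 3: x ≡ 3·3 = 9 ≡ 9 (mod 49).

9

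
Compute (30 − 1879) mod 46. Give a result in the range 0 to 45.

1879 − 40·46 = 39, so 1879 ≡ 39 (mod 46).
(30 − 39) mod 46 = 37.

37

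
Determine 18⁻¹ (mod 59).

23

18·23 = 414 = 7·59 + 1, so 18⁻¹ ≡ 23 (mod 59).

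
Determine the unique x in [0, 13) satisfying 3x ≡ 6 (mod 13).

The inverse of 3 mod 13 is 9 (since 3·9 = 27 ≡ 1).
Multiplying both sides by 9: x ≡ 9·6 = 54 ≡ 2 (mod 13).
Check: 3·2 = 6 = 0·13 + 6.

2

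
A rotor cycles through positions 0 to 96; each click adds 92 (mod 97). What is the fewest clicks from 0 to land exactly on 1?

58

97 = 1·92 + 5
92 = 18·5 + 2
5 = 2·2 + 1
2 = 2·1 + 0
Back-substituting gives 92·58 ≡ 1 (mod 97).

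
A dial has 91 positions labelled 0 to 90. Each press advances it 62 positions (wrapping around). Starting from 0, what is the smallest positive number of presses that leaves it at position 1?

62·69 = 4278 = 47·91 + 1, so 62⁻¹ ≡ 69 (mod 91).

69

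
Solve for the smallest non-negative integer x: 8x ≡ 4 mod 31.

16

8⁻¹ ≡ 4 (mod 31) because 8·4 = 32 = 1·31 + 1.
Multiplying both sides by 4: x ≡ 4·4 = 16 ≡ 16 (mod 31).
Check: 8·16 = 128 = 4·31 + 4.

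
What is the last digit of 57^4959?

3

The units digit of 57^n cycles with period 4: 7, 9, 3, 1, …
4959 leaves remainder 3 on division by 4, so 57^4959 ends in 3.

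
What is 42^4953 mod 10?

The units digit of 42^n cycles with period 4: 2, 4, 8, 6, …
4953 leaves remainder 1 on division by 4, so 42^4953 ends in 2.

2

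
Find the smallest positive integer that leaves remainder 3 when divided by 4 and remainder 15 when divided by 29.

x ≡ 3 (mod 4) gives x ∈ {3, 7, 11, 15}.
The first of these with x mod 29 = 15 is 15.

15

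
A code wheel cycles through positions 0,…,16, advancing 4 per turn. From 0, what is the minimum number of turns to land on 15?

8

4⁻¹ ≡ 13 (mod 17) because 4·13 = 52 = 3·17 + 1.
So x ≡ 13·15 = 195 ≡ 8 (mod 17).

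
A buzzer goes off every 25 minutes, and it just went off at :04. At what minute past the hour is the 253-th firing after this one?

29

253·25 = 6325.
6325 = 105·60 + 25, so 6325 mod 60 = 25.
(4 + 25) mod 60 = 29.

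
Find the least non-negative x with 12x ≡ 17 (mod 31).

4

The inverse of 12 mod 31 is 13 (since 12·13 = 156 ≡ 1).
So x ≡ 13·17 = 221 ≡ 4 (mod 31).
Check: 12·4 = 48 = 1·31 + 17.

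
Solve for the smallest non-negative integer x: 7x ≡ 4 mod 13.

8

7⁻¹ ≡ 2 (mod 13) because 7·2 = 14 = 1·13 + 1.
Multiplying both sides by 2: x ≡ 2·4 = 8 ≡ 8 (mod 13).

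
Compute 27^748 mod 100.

81

Successive squares of 27 mod 100: 27^1≡27, 27^2≡29, 27^4≡41, 27^8≡81, 27^16≡61, 27^32≡21, 27^64≡41, 27^128≡81, 27^256≡61, 27^512≡21.
Since 748 = 4 + 8 + 32 + 64 + 128 + 512 in binary, 27^748 ≡ 41·81·21·41·81·21 ≡ 81 (mod 100).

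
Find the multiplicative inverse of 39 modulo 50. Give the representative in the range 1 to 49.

50 = 1·39 + 11
39 = 3·11 + 6
11 = 1·6 + 5
6 = 1·5 + 1
5 = 5·1 + 0
Back-substituting gives 39·9 ≡ 1 (mod 50).

9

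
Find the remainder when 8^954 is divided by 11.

4

Successive squares of 8 mod 11: 8^1≡8, 8^2≡9, 8^4≡4, 8^8≡5, 8^16≡3, 8^32≡9, 8^64≡4, 8^128≡5, 8^256≡3, 8^512≡9.
954 = 2 + 8 + 16 + 32 + 128 + 256 + 512, so 8^954 ≡ 9·5·3·9·5·3·9 ≡ 4 (mod 11).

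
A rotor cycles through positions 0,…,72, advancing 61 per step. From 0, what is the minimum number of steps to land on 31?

40

61⁻¹ ≡ 6 (mod 73) because 61·6 = 366 = 5·73 + 1.
Multiplying both sides by 6: x ≡ 6·31 = 186 ≡ 40 (mod 73).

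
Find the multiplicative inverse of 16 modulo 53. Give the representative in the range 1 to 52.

10

16·10 = 160 = 3·53 + 1, so 16⁻¹ ≡ 10 (mod 53).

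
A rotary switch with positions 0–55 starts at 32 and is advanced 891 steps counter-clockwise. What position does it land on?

37

891 = 15·56 + 51, so 891 mod 56 = 51.
(32 − 51) mod 56 = 37.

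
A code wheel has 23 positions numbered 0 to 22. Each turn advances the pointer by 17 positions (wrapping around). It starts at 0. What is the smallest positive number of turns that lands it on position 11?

2

The inverse of 17 mod 23 is 19 (since 17·19 = 323 ≡ 1).
So x ≡ 19·11 = 209 ≡ 2 (mod 23).
Check: 17·2 = 34 = 1·23 + 11.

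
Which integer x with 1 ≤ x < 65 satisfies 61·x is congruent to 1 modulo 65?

16

61·16 = 976 = 15·65 + 1, so 61⁻¹ ≡ 16 (mod 65).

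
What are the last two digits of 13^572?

81

By repeated squaring mod 100: 13^1≡13, 13^2≡69, 13^4≡61, 13^8≡21, 13^16≡41, 13^32≡81, 13^64≡61, 13^128≡21, 13^256≡41, 13^512≡81.
572 = 4 + 8 + 16 + 32 + 512, so 13^572 ≡ 61·21·41·81·81 ≡ 81 (mod 100).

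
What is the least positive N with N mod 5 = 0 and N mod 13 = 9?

x ≡ 0 (mod 5) gives x ∈ {0, 5, 10, 15, 20, 25, 30, 35}.
The first of these with x mod 13 = 9 is 35.

35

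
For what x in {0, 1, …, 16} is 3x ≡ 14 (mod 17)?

3⁻¹ ≡ 6 (mod 17) because 3·6 = 18 = 1·17 + 1.
So x ≡ 6·14 = 84 ≡ 16 (mod 17).

16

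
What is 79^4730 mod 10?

1

Powers of 9 mod 10 repeat with period 2: 9, 1.
4730 leaves remainder 0 on division by 2, so 79^4730 ends in 1.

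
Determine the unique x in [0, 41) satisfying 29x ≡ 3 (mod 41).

29⁻¹ ≡ 17 (mod 41) because 29·17 = 493 = 12·41 + 1.
So x ≡ 17·3 = 51 ≡ 10 (mod 41).

10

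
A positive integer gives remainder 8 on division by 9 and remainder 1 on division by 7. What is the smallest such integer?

8

Since 7·4 ≡ 1 (mod 9), take x = 1 + 7·((8−1)·4 mod 9) = 1 + 7·1 = 8.
Check: 8 mod 9 = 8, 8 mod 7 = 1.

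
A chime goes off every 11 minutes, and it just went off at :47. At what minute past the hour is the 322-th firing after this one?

49

322·11 = 3542.
3542 = 59·60 + 2, so 3542 mod 60 = 2.
(47 + 2) mod 60 = 49.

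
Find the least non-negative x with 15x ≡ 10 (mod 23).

The inverse of 15 mod 23 is 20 (since 15·20 = 300 ≡ 1).
Multiplying both sides by 20: x ≡ 20·10 = 200 ≡ 16 (mod 23).

16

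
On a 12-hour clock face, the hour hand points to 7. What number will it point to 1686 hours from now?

1686 = 140·12 + 6, so 1686 mod 12 = 6.
7 + 6 → 1 on a 12-hour dial.

1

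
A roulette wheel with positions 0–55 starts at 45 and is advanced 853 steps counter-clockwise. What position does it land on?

32

853 = 15·56 + 13, so 853 mod 56 = 13.
(45 − 13) mod 56 = 32.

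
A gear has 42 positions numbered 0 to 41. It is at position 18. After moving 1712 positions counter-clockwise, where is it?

Dividing 1712 by 42 gives quotient 40 and remainder 32.
(18 − 32) mod 42 = 28.

28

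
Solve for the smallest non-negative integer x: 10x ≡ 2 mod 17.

7

10⁻¹ ≡ 12 (mod 17) because 10·12 = 120 = 7·17 + 1.
Multiplying both sides by 12: x ≡ 12·2 = 24 ≡ 7 (mod 17).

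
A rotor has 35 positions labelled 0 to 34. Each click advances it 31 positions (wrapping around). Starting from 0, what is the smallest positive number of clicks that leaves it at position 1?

35 = 1·31 + 4
31 = 7·4 + 3
4 = 1·3 + 1
3 = 3·1 + 0
Back-substituting gives 31·26 ≡ 1 (mod 35).

26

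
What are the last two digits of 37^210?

49

By repeated squaring mod 100: 37^1≡37, 37^2≡69, 37^4≡61, 37^8≡21, 37^16≡41, 37^32≡81, 37^64≡61, 37^128≡21.
210 = 2 + 16 + 64 + 128, so 37^210 ≡ 69·41·61·21 ≡ 49 (mod 100).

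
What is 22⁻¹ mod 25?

25 = 1·22 + 3
22 = 7·3 + 1
3 = 3·1 + 0
Back-substituting gives 22·8 ≡ 1 (mod 25).

8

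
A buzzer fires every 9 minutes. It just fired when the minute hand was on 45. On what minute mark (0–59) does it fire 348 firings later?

348·9 = 3132.
3132 = 52·60 + 12, so 3132 mod 60 = 12.
(45 + 12) mod 60 = 57.

57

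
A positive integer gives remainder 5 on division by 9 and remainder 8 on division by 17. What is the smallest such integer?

x ≡ 5 (mod 9) gives x ∈ {5, 14, 23, 32, 41, 50, 59}.
The first of these with x mod 17 = 8 is 59.

59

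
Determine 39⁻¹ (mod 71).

39·51 = 1989 = 28·71 + 1, so 39⁻¹ ≡ 51 (mod 71).

51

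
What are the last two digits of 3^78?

Square-and-reduce mod 100: 3^1≡3, 3^2≡9, 3^4≡81, 3^8≡61, 3^16≡21, 3^32≡41, 3^64≡81.
78 = 2 + 4 + 8 + 64, so 3^78 ≡ 9·81·61·81 ≡ 89 (mod 100).

89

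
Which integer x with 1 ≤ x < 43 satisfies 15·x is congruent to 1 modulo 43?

23

43 = 2·15 + 13
15 = 1·13 + 2
13 = 6·2 + 1
2 = 2·1 + 0
Back-substituting gives 15·23 ≡ 1 (mod 43).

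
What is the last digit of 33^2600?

1

Last digits of 3^n: 3, 9, 7, 1 (period 4).
2600 mod 4 = 0, so the last digit matches 3^4 = 1.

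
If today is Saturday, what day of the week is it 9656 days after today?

Tuesday

9656 mod 7 = 3 (since 1379·7 = 9653).
Saturday + 3 days → Tuesday.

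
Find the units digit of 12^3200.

6

The units digit of 12^n cycles with period 4: 2, 4, 8, 6, …
3200 leaves remainder 0 on division by 4, so 12^3200 ends in 6.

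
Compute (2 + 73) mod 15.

Dividing 73 by 15 gives quotient 4 and remainder 13.
(2 + 13) mod 15 = 0.

0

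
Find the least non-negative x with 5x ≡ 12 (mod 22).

5⁻¹ ≡ 9 (mod 22) because 5·9 = 45 = 2·22 + 1.
So x ≡ 9·12 = 108 ≡ 20 (mod 22).
Check: 5·20 = 100 = 4·22 + 12.

20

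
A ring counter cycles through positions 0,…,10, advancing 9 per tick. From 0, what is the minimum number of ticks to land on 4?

9

The inverse of 9 mod 11 is 5 (since 9·5 = 45 ≡ 1).
So x ≡ 5·4 = 20 ≡ 9 (mod 11).
Check: 9·9 = 81 = 7·11 + 4.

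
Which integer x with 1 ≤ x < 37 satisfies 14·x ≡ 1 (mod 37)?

8

37 = 2·14 + 9
14 = 1·9 + 5
9 = 1·5 + 4
5 = 1·4 + 1
4 = 4·1 + 0
Back-substituting gives 14·8 ≡ 1 (mod 37).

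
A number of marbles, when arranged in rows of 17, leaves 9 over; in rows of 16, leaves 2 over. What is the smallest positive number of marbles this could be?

x ≡ 2 (mod 16) gives x ∈ {2, 18, 34, 50, 66, 82, 98, 114, …}.
The first of these with x mod 17 = 9 is 162.

162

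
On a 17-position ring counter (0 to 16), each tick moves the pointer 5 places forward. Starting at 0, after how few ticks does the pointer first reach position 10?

The inverse of 5 mod 17 is 7 (since 5·7 = 35 ≡ 1).
So x ≡ 7·10 = 70 ≡ 2 (mod 17).

2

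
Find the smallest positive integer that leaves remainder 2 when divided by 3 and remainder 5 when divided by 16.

Since 16·1 ≡ 1 (mod 3), take x = 5 + 16·((2−5)·1 mod 3) = 5 + 16·0 = 5.
Check: 5 mod 3 = 2, 5 mod 16 = 5.

5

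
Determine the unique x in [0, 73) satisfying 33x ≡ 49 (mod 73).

The inverse of 33 mod 73 is 31 (since 33·31 = 1023 ≡ 1).
Multiplying both sides by 31: x ≡ 31·49 = 1519 ≡ 59 (mod 73).
Check: 33·59 = 1947 = 26·73 + 49.

59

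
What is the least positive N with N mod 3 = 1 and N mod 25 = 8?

Since 25·1 ≡ 1 (mod 3), take x = 8 + 25·((1−8)·1 mod 3) = 8 + 25·2 = 58.
Check: 58 mod 3 = 1, 58 mod 25 = 8.

58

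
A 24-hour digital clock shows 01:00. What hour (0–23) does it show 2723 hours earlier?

14

2723 = 113·24 + 11, so 2723 mod 24 = 11.
(1 − 11) mod 24 = 14.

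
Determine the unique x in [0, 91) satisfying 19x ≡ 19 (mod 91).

19⁻¹ ≡ 24 (mod 91) because 19·24 = 456 = 5·91 + 1.
Multiplying both sides by 24: x ≡ 24·19 = 456 ≡ 1 (mod 91).
Check: 19·1 = 19 = 0·91 + 19.

1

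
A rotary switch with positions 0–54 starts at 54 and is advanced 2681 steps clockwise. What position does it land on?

2681 mod 55 = 41 (since 48·55 = 2640).
(54 + 41) mod 55 = 40.

40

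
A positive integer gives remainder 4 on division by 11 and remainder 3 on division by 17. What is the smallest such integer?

37

x ≡ 4 (mod 11) gives x ∈ {4, 15, 26, 37}.
The first of these with x mod 17 = 3 is 37.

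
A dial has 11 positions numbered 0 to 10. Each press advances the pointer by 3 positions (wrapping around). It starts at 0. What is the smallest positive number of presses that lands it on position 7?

6

The inverse of 3 mod 11 is 4 (since 3·4 = 12 ≡ 1).
Multiplying both sides by 4: x ≡ 4·7 = 28 ≡ 6 (mod 11).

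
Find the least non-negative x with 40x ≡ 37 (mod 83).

The inverse of 40 mod 83 is 27 (since 40·27 = 1080 ≡ 1).
Multiplying both sides by 27: x ≡ 27·37 = 999 ≡ 3 (mod 83).

3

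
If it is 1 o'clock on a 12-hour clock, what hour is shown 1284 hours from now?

1284 = 107·12 + 0, so 1284 mod 12 = 0.
1 + 0 → 1 on a 12-hour dial.

1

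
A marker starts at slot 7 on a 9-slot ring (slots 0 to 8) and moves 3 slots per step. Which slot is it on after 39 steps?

39·3 = 117.
117 mod 9 = 0 (since 13·9 = 117).
(7 + 0) mod 9 = 7.

7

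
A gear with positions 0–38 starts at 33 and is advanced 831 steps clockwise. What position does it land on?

Dividing 831 by 39 gives quotient 21 and remainder 12.
(33 + 12) mod 39 = 6.

6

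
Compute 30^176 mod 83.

Square-and-reduce mod 83: 30^1≡30, 30^2≡70, 30^4≡3, 30^8≡9, 30^16≡81, 30^32≡4, 30^64≡16, 30^128≡7.
176 = 16 + 32 + 128, so 30^176 ≡ 81·4·7 ≡ 27 (mod 83).

27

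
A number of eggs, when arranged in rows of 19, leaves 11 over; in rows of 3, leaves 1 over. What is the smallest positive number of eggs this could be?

Since 3·13 ≡ 1 (mod 19), take x = 1 + 3·((11−1)·13 mod 19) = 1 + 3·16 = 49.
Check: 49 mod 19 = 11, 49 mod 3 = 1.

49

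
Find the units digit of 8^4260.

6

Last digits of 8^n: 8, 4, 2, 6 (period 4).
4260 mod 4 = 0, so the last digit matches 8^4 = 6.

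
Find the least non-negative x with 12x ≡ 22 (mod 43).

The inverse of 12 mod 43 is 18 (since 12·18 = 216 ≡ 1).
So x ≡ 18·22 = 396 ≡ 9 (mod 43).

9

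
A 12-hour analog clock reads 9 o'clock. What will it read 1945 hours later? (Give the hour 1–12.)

Dividing 1945 by 12 gives quotient 162 and remainder 1.
9 + 1 → 10 on a 12-hour dial.

10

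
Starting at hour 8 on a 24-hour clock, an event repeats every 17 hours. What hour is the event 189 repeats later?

5

189·17 = 3213.
3213 − 133·24 = 21, so 3213 ≡ 21 (mod 24).
(8 + 21) mod 24 = 5.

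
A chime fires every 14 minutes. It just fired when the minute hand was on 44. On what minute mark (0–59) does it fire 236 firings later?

236·14 = 3304.
3304 mod 60 = 4 (since 55·60 = 3300).
(44 + 4) mod 60 = 48.

48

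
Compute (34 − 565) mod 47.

Dividing 565 by 47 gives quotient 12 and remainder 1.
(34 − 1) mod 47 = 33.

33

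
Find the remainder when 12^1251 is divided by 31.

Successive squares of 12 mod 31: 12^1≡12, 12^2≡20, 12^4≡28, 12^8≡9, 12^16≡19, 12^32≡20, 12^64≡28, 12^128≡9, 12^256≡19, 12^512≡20, 12^1024≡28.
Since 1251 = 1 + 2 + 32 + 64 + 128 + 1024 in binary, 12^1251 ≡ 12·20·20·28·9·28 ≡ 29 (mod 31).

29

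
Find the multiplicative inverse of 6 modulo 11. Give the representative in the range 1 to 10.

2

6·2 = 12 = 1·11 + 1, so 6⁻¹ ≡ 2 (mod 11).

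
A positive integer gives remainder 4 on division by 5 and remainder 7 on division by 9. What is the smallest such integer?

34

Since 9·4 ≡ 1 (mod 5), take x = 7 + 9·((4−7)·4 mod 5) = 7 + 9·3 = 34.
Check: 34 mod 5 = 4, 34 mod 9 = 7.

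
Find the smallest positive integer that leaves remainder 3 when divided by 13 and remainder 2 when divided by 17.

172

Since 17·10 ≡ 1 (mod 13), take x = 2 + 17·((3−2)·10 mod 13) = 2 + 17·10 = 172.
Check: 172 mod 13 = 3, 172 mod 17 = 2.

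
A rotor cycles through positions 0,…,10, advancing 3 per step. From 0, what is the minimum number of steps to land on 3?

1

3⁻¹ ≡ 4 (mod 11) because 3·4 = 12 = 1·11 + 1.
So x ≡ 4·3 = 12 ≡ 1 (mod 11).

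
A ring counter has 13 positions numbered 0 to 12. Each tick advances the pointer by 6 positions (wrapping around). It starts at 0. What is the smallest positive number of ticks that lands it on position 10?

6⁻¹ ≡ 11 (mod 13) because 6·11 = 66 = 5·13 + 1.
Multiplying both sides by 11: x ≡ 11·10 = 110 ≡ 6 (mod 13).

6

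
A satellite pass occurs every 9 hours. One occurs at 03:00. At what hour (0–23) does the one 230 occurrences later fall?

9

230·9 = 2070.
Dividing 2070 by 24 gives quotient 86 and remainder 6.
(3 + 6) mod 24 = 9.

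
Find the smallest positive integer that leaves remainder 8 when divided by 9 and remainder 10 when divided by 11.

98

x ≡ 8 (mod 9) gives x ∈ {8, 17, 26, 35, 44, 53, 62, 71, …}.
The first of these with x mod 11 = 10 is 98.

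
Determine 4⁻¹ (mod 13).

13 = 3·4 + 1
4 = 4·1 + 0
Back-substituting gives 4·10 ≡ 1 (mod 13).

10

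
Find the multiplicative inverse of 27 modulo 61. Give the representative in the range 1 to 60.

61 = 2·27 + 7
27 = 3·7 + 6
7 = 1·6 + 1
6 = 6·1 + 0
Back-substituting gives 27·52 ≡ 1 (mod 61).

52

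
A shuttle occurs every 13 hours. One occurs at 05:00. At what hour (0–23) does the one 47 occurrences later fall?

47·13 = 611.
Dividing 611 by 24 gives quotient 25 and remainder 11.
(5 + 11) mod 24 = 16.

16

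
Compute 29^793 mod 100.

89

Square-and-reduce mod 100: 29^1≡29, 29^2≡41, 29^4≡81, 29^8≡61, 29^16≡21, 29^32≡41, 29^64≡81, 29^128≡61, 29^256≡21, 29^512≡41.
793 = 1 + 8 + 16 + 256 + 512, so 29^793 ≡ 29·61·21·21·41 ≡ 89 (mod 100).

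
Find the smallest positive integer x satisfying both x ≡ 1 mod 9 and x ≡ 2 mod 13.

28

Since 13·7 ≡ 1 (mod 9), take x = 2 + 13·((1−2)·7 mod 9) = 2 + 13·2 = 28.
Check: 28 mod 9 = 1, 28 mod 13 = 2.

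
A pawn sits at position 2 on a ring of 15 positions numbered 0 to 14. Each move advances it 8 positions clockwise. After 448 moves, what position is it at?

448·8 = 3584.
3584 − 238·15 = 14, so 3584 ≡ 14 (mod 15).
(2 + 14) mod 15 = 1.

1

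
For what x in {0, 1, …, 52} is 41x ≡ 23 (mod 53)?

29

41⁻¹ ≡ 22 (mod 53) because 41·22 = 902 = 17·53 + 1.
So x ≡ 22·23 = 506 ≡ 29 (mod 53).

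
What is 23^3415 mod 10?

7

Last digits of 3^n: 3, 9, 7, 1 (period 4).
3415 leaves remainder 3 on division by 4, so 23^3415 ends in 7.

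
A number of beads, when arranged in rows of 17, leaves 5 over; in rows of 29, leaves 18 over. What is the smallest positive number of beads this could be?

192

x ≡ 5 (mod 17) gives x ∈ {5, 22, 39, 56, 73, 90, 107, 124, …}.
The first of these with x mod 29 = 18 is 192.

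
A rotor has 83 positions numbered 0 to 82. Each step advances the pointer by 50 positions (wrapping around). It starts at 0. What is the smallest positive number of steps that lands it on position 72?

28

The inverse of 50 mod 83 is 5 (since 50·5 = 250 ≡ 1).
So x ≡ 5·72 = 360 ≡ 28 (mod 83).
Check: 50·28 = 1400 = 16·83 + 72.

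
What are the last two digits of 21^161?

21

Successive squares of 21 mod 100: 21^1≡21, 21^2≡41, 21^4≡81, 21^8≡61, 21^16≡21, 21^32≡41, 21^64≡81, 21^128≡61.
161 = 1 + 32 + 128, so 21^161 ≡ 21·41·61 ≡ 21 (mod 100).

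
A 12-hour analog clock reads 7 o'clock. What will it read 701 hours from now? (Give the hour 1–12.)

701 − 58·12 = 5, so 701 ≡ 5 (mod 12).
7 + 5 → 12 on a 12-hour dial.

12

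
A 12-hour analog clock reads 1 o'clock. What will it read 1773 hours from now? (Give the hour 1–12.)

1773 − 147·12 = 9, so 1773 ≡ 9 (mod 12).
1 + 9 → 10 on a 12-hour dial.

10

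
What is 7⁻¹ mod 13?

2

13 = 1·7 + 6
7 = 1·6 + 1
6 = 6·1 + 0
Back-substituting gives 7·2 ≡ 1 (mod 13).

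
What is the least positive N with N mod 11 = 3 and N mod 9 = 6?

69

Since 9·5 ≡ 1 (mod 11), take x = 6 + 9·((3−6)·5 mod 11) = 6 + 9·7 = 69.
Check: 69 mod 11 = 3, 69 mod 9 = 6.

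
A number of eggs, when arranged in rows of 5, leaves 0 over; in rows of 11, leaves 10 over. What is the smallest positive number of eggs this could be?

x ≡ 0 (mod 5) gives x ∈ {0, 5, 10}.
The first of these with x mod 11 = 10 is 10.

10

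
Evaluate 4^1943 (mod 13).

By repeated squaring mod 13: 4^1≡4, 4^2≡3, 4^4≡9, 4^8≡3, 4^16≡9, 4^32≡3, 4^64≡9, 4^128≡3, 4^256≡9, 4^512≡3, 4^1024≡9.
Since 1943 = 1 + 2 + 4 + 16 + 128 + 256 + 512 + 1024 in binary, 4^1943 ≡ 4·3·9·9·3·9·3·9 ≡ 10 (mod 13).

10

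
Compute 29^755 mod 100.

49

Successive squares of 29 mod 100: 29^1≡29, 29^2≡41, 29^4≡81, 29^8≡61, 29^16≡21, 29^32≡41, 29^64≡81, 29^128≡61, 29^256≡21, 29^512≡41.
755 = 1 + 2 + 16 + 32 + 64 + 128 + 512, so 29^755 ≡ 29·41·21·41·81·61·41 ≡ 49 (mod 100).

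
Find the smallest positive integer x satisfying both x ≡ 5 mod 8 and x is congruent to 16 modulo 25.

x ≡ 5 (mod 8) gives x ∈ {5, 13, 21, 29, 37, 45, 53, 61, …}.
The first of these with x mod 25 = 16 is 141.

141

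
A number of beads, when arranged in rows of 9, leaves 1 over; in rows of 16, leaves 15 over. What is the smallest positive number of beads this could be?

127

Since 16·4 ≡ 1 (mod 9), take x = 15 + 16·((1−15)·4 mod 9) = 15 + 16·7 = 127.
Check: 127 mod 9 = 1, 127 mod 16 = 15.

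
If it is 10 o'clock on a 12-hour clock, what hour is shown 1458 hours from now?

1458 − 121·12 = 6, so 1458 ≡ 6 (mod 12).
10 + 6 → 4 on a 12-hour dial.

4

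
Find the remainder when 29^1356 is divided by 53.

Square-and-reduce mod 53: 29^1≡29, 29^2≡46, 29^4≡49, 29^8≡16, 29^16≡44, 29^32≡28, 29^64≡42, 29^128≡15, 29^256≡13, 29^512≡10, 29^1024≡47.
Since 1356 = 4 + 8 + 64 + 256 + 1024 in binary, 29^1356 ≡ 49·16·42·13·47 ≡ 49 (mod 53).

49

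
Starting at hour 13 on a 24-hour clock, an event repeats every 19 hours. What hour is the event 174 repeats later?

174·19 = 3306.
3306 mod 24 = 18 (since 137·24 = 3288).
(13 + 18) mod 24 = 7.

7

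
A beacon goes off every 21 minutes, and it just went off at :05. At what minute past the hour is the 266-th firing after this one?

11

266·21 = 5586.
5586 = 93·60 + 6, so 5586 mod 60 = 6.
(5 + 6) mod 60 = 11.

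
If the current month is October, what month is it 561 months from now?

July

561 = 46·12 + 9, so 561 mod 12 = 9.
October + 9 months → July.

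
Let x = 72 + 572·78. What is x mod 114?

0

572·78 = 44616.
Dividing 44616 by 114 gives quotient 391 and remainder 42.
(72 + 42) mod 114 = 0.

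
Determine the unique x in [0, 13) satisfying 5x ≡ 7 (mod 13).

4

5⁻¹ ≡ 8 (mod 13) because 5·8 = 40 = 3·13 + 1.
So x ≡ 8·7 = 56 ≡ 4 (mod 13).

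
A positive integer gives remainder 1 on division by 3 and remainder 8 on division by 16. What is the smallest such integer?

x ≡ 1 (mod 3) gives x ∈ {1, 4, 7, 10, 13, 16, 19, 22, …}.
The first of these with x mod 16 = 8 is 40.

40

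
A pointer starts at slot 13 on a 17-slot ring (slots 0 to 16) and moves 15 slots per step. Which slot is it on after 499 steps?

499·15 = 7485.
7485 = 440·17 + 5, so 7485 mod 17 = 5.
(13 + 5) mod 17 = 1.

1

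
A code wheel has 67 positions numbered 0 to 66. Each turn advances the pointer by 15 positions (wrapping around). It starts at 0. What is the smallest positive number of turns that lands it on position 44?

61

The inverse of 15 mod 67 is 9 (since 15·9 = 135 ≡ 1).
Multiplying both sides by 9: x ≡ 9·44 = 396 ≡ 61 (mod 67).
Check: 15·61 = 915 = 13·67 + 44.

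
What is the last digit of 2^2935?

8

Last digits of 2^n: 2, 4, 8, 6 (period 4).
2935 mod 4 = 3, so the last digit matches 2^3 = 8.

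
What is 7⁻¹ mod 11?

8

7·8 = 56 = 5·11 + 1, so 7⁻¹ ≡ 8 (mod 11).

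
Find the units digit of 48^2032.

6

Last digits of 8^n: 8, 4, 2, 6 (period 4).
2032 mod 4 = 0, so the last digit matches 8^4 = 6.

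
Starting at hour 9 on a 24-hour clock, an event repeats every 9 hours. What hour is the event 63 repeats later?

0

63·9 = 567.
Dividing 567 by 24 gives quotient 23 and remainder 15.
(9 + 15) mod 24 = 0.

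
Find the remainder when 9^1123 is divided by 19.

Successive squares of 9 mod 19: 9^1≡9, 9^2≡5, 9^4≡6, 9^8≡17, 9^16≡4, 9^32≡16, 9^64≡9, 9^128≡5, 9^256≡6, 9^512≡17, 9^1024≡4.
Since 1123 = 1 + 2 + 32 + 64 + 1024 in binary, 9^1123 ≡ 9·5·16·9·4 ≡ 4 (mod 19).

4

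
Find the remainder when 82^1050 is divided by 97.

Square-and-reduce mod 97: 82^1≡82, 82^2≡31, 82^4≡88, 82^8≡81, 82^16≡62, 82^32≡61, 82^64≡35, 82^128≡61, 82^256≡35, 82^512≡61, 82^1024≡35.
Since 1050 = 2 + 8 + 16 + 1024 in binary, 82^1050 ≡ 31·81·62·35 ≡ 89 (mod 97).

89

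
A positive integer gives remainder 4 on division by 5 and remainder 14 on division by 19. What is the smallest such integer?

14

x ≡ 4 (mod 5) gives x ∈ {4, 9, 14}.
The first of these with x mod 19 = 14 is 14.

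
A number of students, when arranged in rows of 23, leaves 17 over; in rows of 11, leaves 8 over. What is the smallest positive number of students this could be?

63

x ≡ 8 (mod 11) gives x ∈ {8, 19, 30, 41, 52, 63}.
The first of these with x mod 23 = 17 is 63.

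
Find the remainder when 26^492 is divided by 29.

20

Successive squares of 26 mod 29: 26^1≡26, 26^2≡9, 26^4≡23, 26^8≡7, 26^16≡20, 26^32≡23, 26^64≡7, 26^128≡20, 26^256≡23.
492 = 4 + 8 + 32 + 64 + 128 + 256, so 26^492 ≡ 23·7·23·7·20·23 ≡ 20 (mod 29).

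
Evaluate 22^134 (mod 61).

25

By repeated squaring mod 61: 22^1≡22, 22^2≡57, 22^4≡16, 22^8≡12, 22^16≡22, 22^32≡57, 22^64≡16, 22^128≡12.
134 = 2 + 4 + 128, so 22^134 ≡ 57·16·12 ≡ 25 (mod 61).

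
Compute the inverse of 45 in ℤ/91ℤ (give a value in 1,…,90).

45·89 = 4005 = 44·91 + 1, so 45⁻¹ ≡ 89 (mod 91).

89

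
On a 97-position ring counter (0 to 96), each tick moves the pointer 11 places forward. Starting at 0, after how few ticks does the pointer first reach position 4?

11⁻¹ ≡ 53 (mod 97) because 11·53 = 583 = 6·97 + 1.
Multiplying both sides by 53: x ≡ 53·4 = 212 ≡ 18 (mod 97).
Check: 11·18 = 198 = 2·97 + 4.

18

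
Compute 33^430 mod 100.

By repeated squaring mod 100: 33^1≡33, 33^2≡89, 33^4≡21, 33^8≡41, 33^16≡81, 33^32≡61, 33^64≡21, 33^128≡41, 33^256≡81.
430 = 2 + 4 + 8 + 32 + 128 + 256, so 33^430 ≡ 89·21·41·61·41·81 ≡ 49 (mod 100).

49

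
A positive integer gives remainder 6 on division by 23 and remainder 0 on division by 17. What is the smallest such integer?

x ≡ 0 (mod 17) gives x ∈ {0, 17, 34, 51, 68, 85, 102, 119, …}.
The first of these with x mod 23 = 6 is 374.

374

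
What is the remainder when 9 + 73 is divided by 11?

73 − 6·11 = 7, so 73 ≡ 7 (mod 11).
(9 + 7) mod 11 = 5.

5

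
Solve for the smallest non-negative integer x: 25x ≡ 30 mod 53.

25⁻¹ ≡ 17 (mod 53) because 25·17 = 425 = 8·53 + 1.
Multiplying both sides by 17: x ≡ 17·30 = 510 ≡ 33 (mod 53).
Check: 25·33 = 825 = 15·53 + 30.

33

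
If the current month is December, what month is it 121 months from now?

January

Dividing 121 by 12 gives quotient 10 and remainder 1.
December + 1 month → January.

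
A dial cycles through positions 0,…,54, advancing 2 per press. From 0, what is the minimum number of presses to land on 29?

2⁻¹ ≡ 28 (mod 55) because 2·28 = 56 = 1·55 + 1.
Multiplying both sides by 28: x ≡ 28·29 = 812 ≡ 42 (mod 55).
Check: 2·42 = 84 = 1·55 + 29.

42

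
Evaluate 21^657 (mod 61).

By repeated squaring mod 61: 21^1≡21, 21^2≡14, 21^4≡13, 21^8≡47, 21^16≡13, 21^32≡47, 21^64≡13, 21^128≡47, 21^256≡13, 21^512≡47.
Since 657 = 1 + 16 + 128 + 512 in binary, 21^657 ≡ 21·13·47·47 ≡ 11 (mod 61).

11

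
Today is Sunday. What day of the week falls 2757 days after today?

Saturday

2757 = 393·7 + 6, so 2757 mod 7 = 6.
Sunday + 6 days → Saturday.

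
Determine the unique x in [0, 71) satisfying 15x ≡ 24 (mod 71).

30

The inverse of 15 mod 71 is 19 (since 15·19 = 285 ≡ 1).
So x ≡ 19·24 = 456 ≡ 30 (mod 71).
Check: 15·30 = 450 = 6·71 + 24.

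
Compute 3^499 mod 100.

67

Square-and-reduce mod 100: 3^1≡3, 3^2≡9, 3^4≡81, 3^8≡61, 3^16≡21, 3^32≡41, 3^64≡81, 3^128≡61, 3^256≡21.
499 = 1 + 2 + 16 + 32 + 64 + 128 + 256, so 3^499 ≡ 3·9·21·41·81·61·21 ≡ 67 (mod 100).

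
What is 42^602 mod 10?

Powers of 2 mod 10 repeat with period 4: 2, 4, 8, 6.
602 mod 4 = 2, so the last digit matches 2^2 = 4.

4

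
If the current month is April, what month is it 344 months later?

December

Dividing 344 by 12 gives quotient 28 and remainder 8.
April + 8 months → December.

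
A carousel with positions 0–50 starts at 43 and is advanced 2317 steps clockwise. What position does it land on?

2317 mod 51 = 22 (since 45·51 = 2295).
(43 + 22) mod 51 = 14.

14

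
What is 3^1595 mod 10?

Last digits of 3^n: 3, 9, 7, 1 (period 4).
1595 leaves remainder 3 on division by 4, so 3^1595 ends in 7.

7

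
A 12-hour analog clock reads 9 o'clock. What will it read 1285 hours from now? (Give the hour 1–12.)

1285 − 107·12 = 1, so 1285 ≡ 1 (mod 12).
9 + 1 → 10 on a 12-hour dial.

10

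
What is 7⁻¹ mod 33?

19

7·19 = 133 = 4·33 + 1, so 7⁻¹ ≡ 19 (mod 33).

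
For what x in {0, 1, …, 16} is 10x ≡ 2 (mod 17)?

7

10⁻¹ ≡ 12 (mod 17) because 10·12 = 120 = 7·17 + 1.
So x ≡ 12·2 = 24 ≡ 7 (mod 17).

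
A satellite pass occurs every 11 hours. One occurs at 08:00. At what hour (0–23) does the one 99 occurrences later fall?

17

99·11 = 1089.
1089 mod 24 = 9 (since 45·24 = 1080).
(8 + 9) mod 24 = 17.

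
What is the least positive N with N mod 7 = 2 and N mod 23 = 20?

x ≡ 2 (mod 7) gives x ∈ {2, 9, 16, 23, 30, 37, 44, 51, …}.
The first of these with x mod 23 = 20 is 135.

135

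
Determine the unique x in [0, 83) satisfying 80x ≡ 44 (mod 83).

13

80⁻¹ ≡ 55 (mod 83) because 80·55 = 4400 = 53·83 + 1.
Multiplying both sides by 55: x ≡ 55·44 = 2420 ≡ 13 (mod 83).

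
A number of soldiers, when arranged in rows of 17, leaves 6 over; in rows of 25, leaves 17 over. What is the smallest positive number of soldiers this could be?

142

x ≡ 6 (mod 17) gives x ∈ {6, 23, 40, 57, 74, 91, 108, 125, …}.
The first of these with x mod 25 = 17 is 142.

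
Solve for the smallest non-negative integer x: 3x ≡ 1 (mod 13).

9

3⁻¹ ≡ 9 (mod 13) because 3·9 = 27 = 2·13 + 1.
Multiplying both sides by 9: x ≡ 9·1 = 9 ≡ 9 (mod 13).
Check: 3·9 = 27 = 2·13 + 1.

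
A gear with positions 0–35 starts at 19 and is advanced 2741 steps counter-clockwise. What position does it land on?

14

2741 = 76·36 + 5, so 2741 mod 36 = 5.
(19 − 5) mod 36 = 14.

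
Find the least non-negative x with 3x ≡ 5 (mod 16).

7

3⁻¹ ≡ 11 (mod 16) because 3·11 = 33 = 2·16 + 1.
Multiplying both sides by 11: x ≡ 11·5 = 55 ≡ 7 (mod 16).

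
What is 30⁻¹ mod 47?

11

47 = 1·30 + 17
30 = 1·17 + 13
17 = 1·13 + 4
13 = 3·4 + 1
4 = 4·1 + 0
Back-substituting gives 30·11 ≡ 1 (mod 47).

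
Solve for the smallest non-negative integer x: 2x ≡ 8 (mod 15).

2⁻¹ ≡ 8 (mod 15) because 2·8 = 16 = 1·15 + 1.
Multiplying both sides by 8: x ≡ 8·8 = 64 ≡ 4 (mod 15).
Check: 2·4 = 8 = 0·15 + 8.

4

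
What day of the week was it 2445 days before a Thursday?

Tuesday

2445 mod 7 = 2 (since 349·7 = 2443).
Thursday − 2 days → Tuesday.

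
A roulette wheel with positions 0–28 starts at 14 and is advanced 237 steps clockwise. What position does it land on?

Dividing 237 by 29 gives quotient 8 and remainder 5.
(14 + 5) mod 29 = 19.

19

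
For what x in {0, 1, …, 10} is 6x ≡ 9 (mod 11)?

7

The inverse of 6 mod 11 is 2 (since 6·2 = 12 ≡ 1).
So x ≡ 2·9 = 18 ≡ 7 (mod 11).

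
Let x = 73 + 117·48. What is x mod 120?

49

117·48 = 5616.
5616 mod 120 = 96 (since 46·120 = 5520).
(73 + 96) mod 120 = 49.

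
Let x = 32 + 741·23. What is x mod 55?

741·23 = 17043.
17043 − 309·55 = 48, so 17043 ≡ 48 (mod 55).
(32 + 48) mod 55 = 25.

25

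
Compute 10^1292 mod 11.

Successive squares of 10 mod 11: 10^1≡10, 10^2≡1, 10^4≡1, 10^8≡1, 10^16≡1, 10^32≡1, 10^64≡1, 10^128≡1, 10^256≡1, 10^512≡1, 10^1024≡1.
Since 1292 = 4 + 8 + 256 + 1024 in binary, 10^1292 ≡ 1·1·1·1 ≡ 1 (mod 11).

1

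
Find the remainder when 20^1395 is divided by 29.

23

Square-and-reduce mod 29: 20^1≡20, 20^2≡23, 20^4≡7, 20^8≡20, 20^16≡23, 20^32≡7, 20^64≡20, 20^128≡23, 20^256≡7, 20^512≡20, 20^1024≡23.
1395 = 1 + 2 + 16 + 32 + 64 + 256 + 1024, so 20^1395 ≡ 20·23·23·7·20·7·23 ≡ 23 (mod 29).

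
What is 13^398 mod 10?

9

Last digits of 3^n: 3, 9, 7, 1 (period 4).
398 mod 4 = 2, so the last digit matches 3^2 = 9.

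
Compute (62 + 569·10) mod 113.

569·10 = 5690.
Dividing 5690 by 113 gives quotient 50 and remainder 40.
(62 + 40) mod 113 = 102.

102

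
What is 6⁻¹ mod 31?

31 = 5·6 + 1
6 = 6·1 + 0
Back-substituting gives 6·26 ≡ 1 (mod 31).

26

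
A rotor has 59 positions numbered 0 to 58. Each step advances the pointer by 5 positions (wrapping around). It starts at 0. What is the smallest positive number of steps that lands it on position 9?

49

5⁻¹ ≡ 12 (mod 59) because 5·12 = 60 = 1·59 + 1.
So x ≡ 12·9 = 108 ≡ 49 (mod 59).
Check: 5·49 = 245 = 4·59 + 9.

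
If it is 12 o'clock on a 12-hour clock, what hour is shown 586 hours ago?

2

586 = 48·12 + 10, so 586 mod 12 = 10.
12 − 10 → 2 on a 12-hour dial.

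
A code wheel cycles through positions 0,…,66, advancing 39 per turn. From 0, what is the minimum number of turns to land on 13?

The inverse of 39 mod 67 is 55 (since 39·55 = 2145 ≡ 1).
Multiplying both sides by 55: x ≡ 55·13 = 715 ≡ 45 (mod 67).
Check: 39·45 = 1755 = 26·67 + 13.

45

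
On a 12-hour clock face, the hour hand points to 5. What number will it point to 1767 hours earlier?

1767 = 147·12 + 3, so 1767 mod 12 = 3.
5 − 3 → 2 on a 12-hour dial.

2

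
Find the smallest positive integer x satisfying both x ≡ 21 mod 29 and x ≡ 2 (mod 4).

50

Since 4·22 ≡ 1 (mod 29), take x = 2 + 4·((21−2)·22 mod 29) = 2 + 4·12 = 50.
Check: 50 mod 29 = 21, 50 mod 4 = 2.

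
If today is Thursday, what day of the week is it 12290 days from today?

Tuesday

12290 mod 7 = 5 (since 1755·7 = 12285).
Thursday + 5 days → Tuesday.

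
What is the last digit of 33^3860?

Powers of 3 mod 10 repeat with period 4: 3, 9, 7, 1.
3860 mod 4 = 0, so the last digit matches 3^4 = 1.

1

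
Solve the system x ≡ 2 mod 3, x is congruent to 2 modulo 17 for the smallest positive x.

x ≡ 2 (mod 3) gives x ∈ {2}.
The first of these with x mod 17 = 2 is 2.

2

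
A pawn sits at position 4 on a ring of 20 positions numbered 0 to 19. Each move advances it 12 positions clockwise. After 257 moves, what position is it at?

257·12 = 3084.
Dividing 3084 by 20 gives quotient 154 and remainder 4.
(4 + 4) mod 20 = 8.

8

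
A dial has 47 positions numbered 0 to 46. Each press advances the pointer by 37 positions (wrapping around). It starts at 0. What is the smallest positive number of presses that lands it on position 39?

29

37⁻¹ ≡ 14 (mod 47) because 37·14 = 518 = 11·47 + 1.
So x ≡ 14·39 = 546 ≡ 29 (mod 47).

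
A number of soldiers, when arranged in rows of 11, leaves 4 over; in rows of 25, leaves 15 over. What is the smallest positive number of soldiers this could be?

15

x ≡ 4 (mod 11) gives x ∈ {4, 15}.
The first of these with x mod 25 = 15 is 15.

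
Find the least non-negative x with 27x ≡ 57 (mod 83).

27⁻¹ ≡ 40 (mod 83) because 27·40 = 1080 = 13·83 + 1.
So x ≡ 40·57 = 2280 ≡ 39 (mod 83).

39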